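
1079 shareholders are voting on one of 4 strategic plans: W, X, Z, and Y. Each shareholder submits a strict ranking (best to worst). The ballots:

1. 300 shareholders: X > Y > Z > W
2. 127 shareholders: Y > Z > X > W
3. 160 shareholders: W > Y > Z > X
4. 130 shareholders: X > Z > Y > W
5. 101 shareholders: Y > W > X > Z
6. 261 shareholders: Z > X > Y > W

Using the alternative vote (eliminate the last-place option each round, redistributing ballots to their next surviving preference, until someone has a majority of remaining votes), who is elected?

X

Round 1: W 160, X 430, Z 261, Y 228. Eliminate W.
Round 2: X 430, Z 261, Y 388. Eliminate Z.
Round 3: X 691, Y 388. X has a majority.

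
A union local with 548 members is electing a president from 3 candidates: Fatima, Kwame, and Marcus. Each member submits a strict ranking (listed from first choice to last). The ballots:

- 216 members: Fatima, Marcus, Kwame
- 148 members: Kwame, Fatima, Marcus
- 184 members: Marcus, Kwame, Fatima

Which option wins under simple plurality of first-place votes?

Fatima

First-place votes: Fatima 216, Kwame 148, Marcus 184.
Fatima has the most first-place votes.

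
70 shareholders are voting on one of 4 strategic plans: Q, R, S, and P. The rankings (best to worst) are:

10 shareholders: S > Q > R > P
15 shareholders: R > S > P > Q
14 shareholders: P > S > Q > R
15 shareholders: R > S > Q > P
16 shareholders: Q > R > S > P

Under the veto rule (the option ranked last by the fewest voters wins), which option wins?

Last-place votes: Q 15, R 14, S 0, P 41.
S is ranked last by the fewest voters, so S wins.

S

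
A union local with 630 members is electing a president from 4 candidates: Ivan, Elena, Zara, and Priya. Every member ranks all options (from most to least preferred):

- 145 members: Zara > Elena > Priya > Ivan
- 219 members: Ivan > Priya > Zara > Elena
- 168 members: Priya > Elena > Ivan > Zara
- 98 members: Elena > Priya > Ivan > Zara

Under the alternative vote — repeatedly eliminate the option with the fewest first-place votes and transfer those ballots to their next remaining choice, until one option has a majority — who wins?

Round 1: Ivan 219, Elena 98, Zara 145, Priya 168. Eliminate Elena.
Round 2: Ivan 219, Zara 145, Priya 266. Eliminate Zara.
Round 3: Ivan 219, Priya 411. Priya has a majority.

Priya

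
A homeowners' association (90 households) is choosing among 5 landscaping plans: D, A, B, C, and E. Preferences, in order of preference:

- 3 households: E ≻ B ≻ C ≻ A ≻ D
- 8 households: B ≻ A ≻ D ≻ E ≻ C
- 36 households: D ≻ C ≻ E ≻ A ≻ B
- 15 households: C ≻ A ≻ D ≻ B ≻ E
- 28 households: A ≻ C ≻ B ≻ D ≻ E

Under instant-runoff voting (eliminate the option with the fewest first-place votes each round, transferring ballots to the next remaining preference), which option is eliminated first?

Round 1: D 36, A 28, B 8, C 15, E 3. Eliminate E.

E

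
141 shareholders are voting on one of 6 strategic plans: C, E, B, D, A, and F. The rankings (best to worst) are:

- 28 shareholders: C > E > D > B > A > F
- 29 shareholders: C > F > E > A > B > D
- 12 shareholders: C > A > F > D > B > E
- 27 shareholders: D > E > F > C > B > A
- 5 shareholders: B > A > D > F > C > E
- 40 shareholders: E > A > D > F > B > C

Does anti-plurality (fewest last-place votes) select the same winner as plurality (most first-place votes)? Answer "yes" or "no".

no

Anti-plurality — last-place votes: C 40, E 17, B 0, D 29, A 27, F 28. Winner: B.
Plurality — first-place votes: C 69, E 40, B 5, D 27, A 0, F 0. Winner: C.
The two methods disagree.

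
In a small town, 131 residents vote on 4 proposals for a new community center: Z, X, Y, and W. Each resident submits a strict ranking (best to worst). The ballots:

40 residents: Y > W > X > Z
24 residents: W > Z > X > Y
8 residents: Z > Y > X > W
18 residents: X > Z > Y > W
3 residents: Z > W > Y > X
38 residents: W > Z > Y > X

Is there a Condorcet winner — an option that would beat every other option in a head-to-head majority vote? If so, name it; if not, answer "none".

none

Checking pairwise contests:
W beats Z 102–29.
Z beats X 73–58.
Z beats Y 91–40.
Y beats W 66–65.
Every option loses at least one head-to-head, so there is no Condorcet winner.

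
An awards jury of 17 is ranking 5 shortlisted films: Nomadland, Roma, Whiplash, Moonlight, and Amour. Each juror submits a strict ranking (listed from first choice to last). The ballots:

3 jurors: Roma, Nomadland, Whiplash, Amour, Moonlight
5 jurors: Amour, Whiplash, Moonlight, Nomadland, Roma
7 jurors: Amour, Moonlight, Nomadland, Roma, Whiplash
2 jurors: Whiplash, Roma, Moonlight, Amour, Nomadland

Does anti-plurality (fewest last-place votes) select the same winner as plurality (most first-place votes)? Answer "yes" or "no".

Anti-plurality — last-place votes: Nomadland 2, Roma 5, Whiplash 7, Moonlight 3, Amour 0. Winner: Amour.
Plurality — first-place votes: Nomadland 0, Roma 3, Whiplash 2, Moonlight 0, Amour 12. Winner: Amour.
The two methods agree.

yes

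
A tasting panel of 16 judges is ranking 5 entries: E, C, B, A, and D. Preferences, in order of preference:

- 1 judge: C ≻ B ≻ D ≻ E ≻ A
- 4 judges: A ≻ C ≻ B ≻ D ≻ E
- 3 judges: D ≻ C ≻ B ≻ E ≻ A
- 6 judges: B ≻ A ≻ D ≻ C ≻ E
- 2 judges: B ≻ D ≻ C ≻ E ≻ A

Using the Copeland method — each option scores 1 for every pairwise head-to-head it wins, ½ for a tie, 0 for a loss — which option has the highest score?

B

E: loses to C, B, A, and D → score 0.
C: beats E; ties B; loses to A and D → score 1.5.
B: beats E, A, and D; ties C → score 3.5.
A: beats E, C, and D; loses to B → score 3.
D: beats E and C; loses to B and A → score 2.
B has the best pairwise record.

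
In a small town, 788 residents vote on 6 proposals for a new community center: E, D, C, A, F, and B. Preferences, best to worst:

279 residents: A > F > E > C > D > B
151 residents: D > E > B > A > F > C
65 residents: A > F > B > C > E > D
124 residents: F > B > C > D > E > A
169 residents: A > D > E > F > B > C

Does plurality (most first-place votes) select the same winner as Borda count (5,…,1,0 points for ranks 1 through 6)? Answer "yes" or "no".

Plurality — first-place votes: E 0, D 151, C 0, A 513, F 124, B 0. Winner: A.
Borda — scores: E 2137, D 1958, C 1060, A 2867, F 2485, B 1313. Winner: A.
The two methods agree.

yes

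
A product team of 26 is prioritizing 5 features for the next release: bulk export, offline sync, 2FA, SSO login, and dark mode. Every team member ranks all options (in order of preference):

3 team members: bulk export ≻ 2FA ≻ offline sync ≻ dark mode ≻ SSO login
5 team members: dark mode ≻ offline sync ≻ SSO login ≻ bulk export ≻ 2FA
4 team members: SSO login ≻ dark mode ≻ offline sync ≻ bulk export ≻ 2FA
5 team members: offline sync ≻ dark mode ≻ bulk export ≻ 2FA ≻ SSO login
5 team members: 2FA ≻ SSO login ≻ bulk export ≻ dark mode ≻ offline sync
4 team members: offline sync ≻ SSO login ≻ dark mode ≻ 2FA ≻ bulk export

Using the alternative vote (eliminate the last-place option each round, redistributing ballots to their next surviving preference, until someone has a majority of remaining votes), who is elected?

Round 1: bulk export 3, offline sync 9, 2FA 5, SSO login 4, dark mode 5. Eliminate bulk export.
Round 2: offline sync 9, 2FA 8, SSO login 4, dark mode 5. Eliminate SSO login.
Round 3: offline sync 9, 2FA 8, dark mode 9. Eliminate 2FA.
Round 4: offline sync 12, dark mode 14. Dark mode has a majority.

dark mode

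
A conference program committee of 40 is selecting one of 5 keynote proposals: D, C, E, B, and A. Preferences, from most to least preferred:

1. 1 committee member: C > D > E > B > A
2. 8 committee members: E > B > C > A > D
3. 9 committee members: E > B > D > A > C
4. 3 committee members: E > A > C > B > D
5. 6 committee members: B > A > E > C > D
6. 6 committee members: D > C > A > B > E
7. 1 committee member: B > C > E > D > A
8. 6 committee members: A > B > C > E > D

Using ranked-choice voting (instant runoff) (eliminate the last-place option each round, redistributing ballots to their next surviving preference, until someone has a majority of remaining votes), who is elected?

E

Round 1: D 6, C 1, E 20, B 7, A 6. Eliminate C.
Round 2: D 7, E 20, B 7, A 6. Eliminate A.
Round 3: D 7, E 20, B 13. Eliminate D.
Round 4: E 21, B 19. E has a majority.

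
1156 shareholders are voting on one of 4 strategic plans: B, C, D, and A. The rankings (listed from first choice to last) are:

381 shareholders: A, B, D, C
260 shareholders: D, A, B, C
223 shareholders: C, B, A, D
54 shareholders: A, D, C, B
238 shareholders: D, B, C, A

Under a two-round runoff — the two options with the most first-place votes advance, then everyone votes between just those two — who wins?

Round 1 first-place votes: B 0, C 223, D 498, A 435.
D and A advance.
Runoff: D is preferred to A by 498 voters; A by 658.
A wins the runoff.

A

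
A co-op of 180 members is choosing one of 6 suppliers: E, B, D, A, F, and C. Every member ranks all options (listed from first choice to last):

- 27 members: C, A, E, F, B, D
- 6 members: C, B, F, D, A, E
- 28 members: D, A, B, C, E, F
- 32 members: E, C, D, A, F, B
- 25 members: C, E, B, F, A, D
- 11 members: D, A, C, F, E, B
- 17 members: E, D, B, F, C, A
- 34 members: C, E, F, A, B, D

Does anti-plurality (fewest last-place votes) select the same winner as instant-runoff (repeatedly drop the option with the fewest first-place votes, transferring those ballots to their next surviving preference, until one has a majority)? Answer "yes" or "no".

yes

Anti-plurality — last-place votes: E 6, B 43, D 86, A 17, F 28, C 0. Winner: C.
Instant-runoff — R1 E 49, B 0, D 39, A 0, F 0, C 92 (C winner). Winner: C.
The two methods agree.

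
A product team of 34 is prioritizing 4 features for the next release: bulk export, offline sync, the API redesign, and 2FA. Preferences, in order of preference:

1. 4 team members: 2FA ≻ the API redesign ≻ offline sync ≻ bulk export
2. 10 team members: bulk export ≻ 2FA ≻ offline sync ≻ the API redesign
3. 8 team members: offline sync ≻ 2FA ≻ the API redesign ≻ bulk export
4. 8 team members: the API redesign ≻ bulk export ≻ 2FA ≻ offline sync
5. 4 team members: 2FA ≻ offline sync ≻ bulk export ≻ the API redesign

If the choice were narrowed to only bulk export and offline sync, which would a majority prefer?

bulk export

Voters preferring bulk export to offline sync: 18; preferring offline sync to bulk export: 16.
bulk export wins the head-to-head.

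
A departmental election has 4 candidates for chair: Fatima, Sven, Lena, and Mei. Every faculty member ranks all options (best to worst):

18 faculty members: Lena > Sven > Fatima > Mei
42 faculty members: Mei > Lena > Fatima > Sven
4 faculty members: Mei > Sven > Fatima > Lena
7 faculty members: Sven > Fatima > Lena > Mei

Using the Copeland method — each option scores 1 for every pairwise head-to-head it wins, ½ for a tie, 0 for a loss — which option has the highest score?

Fatima: beats Sven; loses to Lena and Mei → score 1.
Sven: loses to Fatima, Lena, and Mei → score 0.
Lena: beats Fatima and Sven; loses to Mei → score 2.
Mei: beats Fatima, Sven, and Lena → score 3.
Mei has the best pairwise record.

Mei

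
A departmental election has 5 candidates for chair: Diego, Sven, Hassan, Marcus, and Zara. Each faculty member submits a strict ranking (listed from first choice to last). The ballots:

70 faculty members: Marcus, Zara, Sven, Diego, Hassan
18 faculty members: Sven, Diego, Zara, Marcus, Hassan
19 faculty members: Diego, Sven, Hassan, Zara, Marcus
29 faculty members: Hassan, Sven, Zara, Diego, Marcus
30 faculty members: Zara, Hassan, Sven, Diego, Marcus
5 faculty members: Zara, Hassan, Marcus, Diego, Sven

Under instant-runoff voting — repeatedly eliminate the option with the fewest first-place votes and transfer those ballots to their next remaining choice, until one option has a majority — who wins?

Round 1: Diego 19, Sven 18, Hassan 29, Marcus 70, Zara 35. Eliminate Sven.
Round 2: Diego 37, Hassan 29, Marcus 70, Zara 35. Eliminate Hassan.
Round 3: Diego 37, Marcus 70, Zara 64. Eliminate Diego.
Round 4: Marcus 70, Zara 101. Zara has a majority.

Zara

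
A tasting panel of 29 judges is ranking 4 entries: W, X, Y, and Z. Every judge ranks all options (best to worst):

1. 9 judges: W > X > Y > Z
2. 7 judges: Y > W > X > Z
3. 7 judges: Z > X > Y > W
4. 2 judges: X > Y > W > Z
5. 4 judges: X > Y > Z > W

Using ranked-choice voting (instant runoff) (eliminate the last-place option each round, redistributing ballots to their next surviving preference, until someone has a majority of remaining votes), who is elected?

Y

Round 1: W 9, X 6, Y 7, Z 7. Eliminate X.
Round 2: W 9, Y 13, Z 7. Eliminate Z.
Round 3: W 9, Y 20. Y has a majority.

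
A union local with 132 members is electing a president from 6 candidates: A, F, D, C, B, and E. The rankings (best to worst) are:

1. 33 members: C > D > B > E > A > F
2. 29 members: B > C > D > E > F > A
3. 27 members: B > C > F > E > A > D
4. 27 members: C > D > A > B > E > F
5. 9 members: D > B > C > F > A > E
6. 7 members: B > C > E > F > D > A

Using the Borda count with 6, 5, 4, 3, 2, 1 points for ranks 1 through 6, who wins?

A: 33·2 + 29·1 + 27·2 + 27·4 + 9·2 + 7·1 = 282
F: 33·1 + 29·2 + 27·4 + 27·1 + 9·3 + 7·3 = 274
D: 33·5 + 29·4 + 27·1 + 27·5 + 9·6 + 7·2 = 511
C: 33·6 + 29·5 + 27·5 + 27·6 + 9·4 + 7·5 = 711
B: 33·4 + 29·6 + 27·6 + 27·3 + 9·5 + 7·6 = 636
E: 33·3 + 29·3 + 27·3 + 27·2 + 9·1 + 7·4 = 358
C has the highest Borda score (711).

C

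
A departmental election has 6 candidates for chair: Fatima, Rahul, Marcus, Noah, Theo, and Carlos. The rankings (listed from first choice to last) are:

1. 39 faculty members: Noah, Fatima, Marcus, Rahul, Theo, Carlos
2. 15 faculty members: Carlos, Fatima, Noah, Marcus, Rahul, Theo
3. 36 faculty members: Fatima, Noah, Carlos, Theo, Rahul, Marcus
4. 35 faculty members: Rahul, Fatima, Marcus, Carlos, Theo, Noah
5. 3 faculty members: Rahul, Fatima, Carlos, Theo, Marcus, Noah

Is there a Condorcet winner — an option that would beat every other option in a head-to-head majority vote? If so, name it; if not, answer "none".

Fatima vs Rahul: 90–38 for Fatima.
Fatima vs Marcus: 128–0 for Fatima.
Fatima vs Noah: 89–39 for Fatima.
Fatima vs Theo: 128–0 for Fatima.
Fatima vs Carlos: 113–15 for Fatima.
Fatima beats every other option head-to-head.

Fatima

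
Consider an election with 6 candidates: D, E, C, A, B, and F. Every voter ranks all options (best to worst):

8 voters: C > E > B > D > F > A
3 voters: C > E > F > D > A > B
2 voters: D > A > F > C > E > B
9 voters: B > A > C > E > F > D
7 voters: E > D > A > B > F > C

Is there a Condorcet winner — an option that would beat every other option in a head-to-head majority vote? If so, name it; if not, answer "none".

Checking pairwise contests:
E beats D 27–2.
C beats E 22–7.
A beats C 18–11.
D beats A 20–9.
E beats B 20–9.
D beats F 17–12.
Every option loses at least one head-to-head, so there is no Condorcet winner.

none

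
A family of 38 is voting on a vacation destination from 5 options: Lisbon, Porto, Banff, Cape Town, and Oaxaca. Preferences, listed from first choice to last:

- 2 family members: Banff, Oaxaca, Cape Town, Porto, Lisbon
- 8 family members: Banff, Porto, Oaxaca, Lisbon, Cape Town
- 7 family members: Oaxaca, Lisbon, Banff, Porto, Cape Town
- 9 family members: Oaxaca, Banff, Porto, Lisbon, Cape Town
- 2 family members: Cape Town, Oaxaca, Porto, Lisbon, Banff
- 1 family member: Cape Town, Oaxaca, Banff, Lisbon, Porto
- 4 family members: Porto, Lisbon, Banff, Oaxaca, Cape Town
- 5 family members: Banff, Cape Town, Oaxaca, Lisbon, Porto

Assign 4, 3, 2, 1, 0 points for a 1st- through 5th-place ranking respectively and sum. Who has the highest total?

Lisbon: 2·0 + 8·1 + 7·3 + 9·1 + 2·1 + 1·1 + 4·3 + 5·1 = 58
Porto: 2·1 + 8·3 + 7·1 + 9·2 + 2·2 + 1·0 + 4·4 + 5·0 = 71
Banff: 2·4 + 8·4 + 7·2 + 9·3 + 2·0 + 1·2 + 4·2 + 5·4 = 111
Cape Town: 2·2 + 8·0 + 7·0 + 9·0 + 2·4 + 1·4 + 4·0 + 5·3 = 31
Oaxaca: 2·3 + 8·2 + 7·4 + 9·4 + 2·3 + 1·3 + 4·1 + 5·2 = 109
Banff has the highest Borda score (111).

Banff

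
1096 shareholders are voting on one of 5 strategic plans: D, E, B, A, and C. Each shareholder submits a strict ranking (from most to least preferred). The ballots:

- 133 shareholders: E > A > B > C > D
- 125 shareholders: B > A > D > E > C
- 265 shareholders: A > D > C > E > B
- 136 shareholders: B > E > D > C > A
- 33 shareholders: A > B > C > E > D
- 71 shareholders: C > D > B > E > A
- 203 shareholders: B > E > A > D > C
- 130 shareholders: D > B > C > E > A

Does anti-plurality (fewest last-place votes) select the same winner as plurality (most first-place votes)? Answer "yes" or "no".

no

Anti-plurality — last-place votes: D 166, E 0, B 265, A 337, C 328. Winner: E.
Plurality — first-place votes: D 130, E 133, B 464, A 298, C 71. Winner: B.
The two methods disagree.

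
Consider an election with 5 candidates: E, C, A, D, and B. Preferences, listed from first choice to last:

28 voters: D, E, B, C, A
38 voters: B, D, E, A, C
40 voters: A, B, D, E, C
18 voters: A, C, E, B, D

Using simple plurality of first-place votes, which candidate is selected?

First-place votes: E 0, C 0, A 58, D 28, B 38.
A has the most first-place votes.

A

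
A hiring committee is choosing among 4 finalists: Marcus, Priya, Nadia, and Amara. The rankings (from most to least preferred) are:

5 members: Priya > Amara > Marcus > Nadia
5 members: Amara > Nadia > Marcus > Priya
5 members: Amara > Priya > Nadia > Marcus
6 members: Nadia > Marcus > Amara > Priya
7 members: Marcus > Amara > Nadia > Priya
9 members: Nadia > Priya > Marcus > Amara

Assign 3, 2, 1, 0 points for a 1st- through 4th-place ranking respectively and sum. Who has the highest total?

Marcus: 5·1 + 5·1 + 5·0 + 6·2 + 7·3 + 9·1 = 52
Priya: 5·3 + 5·0 + 5·2 + 6·0 + 7·0 + 9·2 = 43
Nadia: 5·0 + 5·2 + 5·1 + 6·3 + 7·1 + 9·3 = 67
Amara: 5·2 + 5·3 + 5·3 + 6·1 + 7·2 + 9·0 = 60
Nadia has the highest Borda score (67).

Nadia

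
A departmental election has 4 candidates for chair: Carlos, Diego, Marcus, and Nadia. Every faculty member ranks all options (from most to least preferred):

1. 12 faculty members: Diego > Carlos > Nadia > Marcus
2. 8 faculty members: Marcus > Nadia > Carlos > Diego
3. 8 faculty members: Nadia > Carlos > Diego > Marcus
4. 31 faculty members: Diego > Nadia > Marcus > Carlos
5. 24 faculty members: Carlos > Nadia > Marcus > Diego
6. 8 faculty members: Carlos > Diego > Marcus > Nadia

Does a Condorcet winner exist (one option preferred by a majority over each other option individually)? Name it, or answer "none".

none

Checking pairwise contests:
Nadia beats Carlos 47–44.
Carlos beats Diego 48–43.
Carlos beats Marcus 52–39.
Diego beats Nadia 51–40.
Every option loses at least one head-to-head, so there is no Condorcet winner.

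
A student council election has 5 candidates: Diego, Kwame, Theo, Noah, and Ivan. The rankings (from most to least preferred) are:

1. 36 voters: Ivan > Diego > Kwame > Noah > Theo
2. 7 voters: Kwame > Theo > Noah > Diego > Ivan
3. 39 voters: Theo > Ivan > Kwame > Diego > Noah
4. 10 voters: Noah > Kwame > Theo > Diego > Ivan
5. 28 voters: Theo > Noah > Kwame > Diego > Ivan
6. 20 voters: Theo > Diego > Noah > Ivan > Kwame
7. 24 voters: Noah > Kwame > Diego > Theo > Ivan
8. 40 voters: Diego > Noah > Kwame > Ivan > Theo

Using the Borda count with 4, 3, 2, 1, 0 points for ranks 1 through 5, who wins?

Diego

Diego: 36·3 + 7·1 + 39·1 + 10·1 + 28·1 + 20·3 + 24·2 + 40·4 = 460
Kwame: 36·2 + 7·4 + 39·2 + 10·3 + 28·2 + 20·0 + 24·3 + 40·2 = 416
Theo: 36·0 + 7·3 + 39·4 + 10·2 + 28·4 + 20·4 + 24·1 + 40·0 = 413
Noah: 36·1 + 7·2 + 39·0 + 10·4 + 28·3 + 20·2 + 24·4 + 40·3 = 430
Ivan: 36·4 + 7·0 + 39·3 + 10·0 + 28·0 + 20·1 + 24·0 + 40·1 = 321
Diego has the highest Borda score (460).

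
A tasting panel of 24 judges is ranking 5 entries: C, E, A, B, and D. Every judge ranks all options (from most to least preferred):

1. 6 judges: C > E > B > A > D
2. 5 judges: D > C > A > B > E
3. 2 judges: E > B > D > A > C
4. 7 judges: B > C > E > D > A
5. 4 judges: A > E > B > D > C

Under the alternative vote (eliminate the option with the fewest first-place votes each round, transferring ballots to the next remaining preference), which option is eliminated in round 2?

A

Round 1: C 6, E 2, A 4, B 7, D 5. Eliminate E.
Round 2: C 6, A 4, B 9, D 5. Eliminate A.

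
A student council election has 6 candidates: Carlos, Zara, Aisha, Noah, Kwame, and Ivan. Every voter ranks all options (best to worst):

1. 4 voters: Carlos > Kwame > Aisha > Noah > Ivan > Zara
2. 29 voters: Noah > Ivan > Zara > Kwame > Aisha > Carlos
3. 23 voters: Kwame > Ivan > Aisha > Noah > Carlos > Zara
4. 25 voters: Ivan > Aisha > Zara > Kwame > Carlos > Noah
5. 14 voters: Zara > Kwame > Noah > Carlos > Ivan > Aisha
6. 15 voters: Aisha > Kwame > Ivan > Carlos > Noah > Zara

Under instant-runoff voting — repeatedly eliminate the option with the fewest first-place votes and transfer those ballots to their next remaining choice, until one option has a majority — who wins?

Round 1: Carlos 4, Zara 14, Aisha 15, Noah 29, Kwame 23, Ivan 25. Eliminate Carlos.
Round 2: Zara 14, Aisha 15, Noah 29, Kwame 27, Ivan 25. Eliminate Zara.
Round 3: Aisha 15, Noah 29, Kwame 41, Ivan 25. Eliminate Aisha.
Round 4: Noah 29, Kwame 56, Ivan 25. Kwame has a majority.

Kwame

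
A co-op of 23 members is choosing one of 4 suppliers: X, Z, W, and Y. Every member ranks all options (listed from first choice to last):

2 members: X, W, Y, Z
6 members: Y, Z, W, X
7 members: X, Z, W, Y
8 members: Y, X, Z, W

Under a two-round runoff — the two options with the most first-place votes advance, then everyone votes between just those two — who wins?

Y

Round 1 first-place votes: X 9, Z 0, W 0, Y 14.
Y and X advance.
Runoff: Y is preferred to X by 14 voters; X by 9.
Y wins the runoff.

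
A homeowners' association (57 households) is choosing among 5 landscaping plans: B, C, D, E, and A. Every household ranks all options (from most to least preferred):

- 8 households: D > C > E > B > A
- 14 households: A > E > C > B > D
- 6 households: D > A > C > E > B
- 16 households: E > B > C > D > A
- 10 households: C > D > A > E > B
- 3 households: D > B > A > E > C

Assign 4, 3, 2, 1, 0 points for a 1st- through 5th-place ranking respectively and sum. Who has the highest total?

E

B: 8·1 + 14·1 + 6·0 + 16·3 + 10·0 + 3·3 = 79
C: 8·3 + 14·2 + 6·2 + 16·2 + 10·4 + 3·0 = 136
D: 8·4 + 14·0 + 6·4 + 16·1 + 10·3 + 3·4 = 114
E: 8·2 + 14·3 + 6·1 + 16·4 + 10·1 + 3·1 = 141
A: 8·0 + 14·4 + 6·3 + 16·0 + 10·2 + 3·2 = 100
E has the highest Borda score (141).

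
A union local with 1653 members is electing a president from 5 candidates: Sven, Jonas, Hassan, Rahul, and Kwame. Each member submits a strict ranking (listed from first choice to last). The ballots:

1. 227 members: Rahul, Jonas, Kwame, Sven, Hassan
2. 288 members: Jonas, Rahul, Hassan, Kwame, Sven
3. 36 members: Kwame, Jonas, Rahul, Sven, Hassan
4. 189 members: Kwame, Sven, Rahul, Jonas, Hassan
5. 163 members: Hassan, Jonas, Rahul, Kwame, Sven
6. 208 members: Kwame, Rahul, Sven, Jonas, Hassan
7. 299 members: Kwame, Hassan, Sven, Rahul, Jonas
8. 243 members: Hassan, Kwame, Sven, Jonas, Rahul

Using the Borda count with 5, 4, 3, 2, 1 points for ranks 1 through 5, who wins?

Kwame

Sven: 227·2 + 288·1 + 36·2 + 189·4 + 163·1 + 208·3 + 299·3 + 243·3 = 3983
Jonas: 227·4 + 288·5 + 36·4 + 189·2 + 163·4 + 208·2 + 299·1 + 243·2 = 4723
Hassan: 227·1 + 288·3 + 36·1 + 189·1 + 163·5 + 208·1 + 299·4 + 243·5 = 4750
Rahul: 227·5 + 288·4 + 36·3 + 189·3 + 163·3 + 208·4 + 299·2 + 243·1 = 5124
Kwame: 227·3 + 288·2 + 36·5 + 189·5 + 163·2 + 208·5 + 299·5 + 243·4 = 6215
Kwame has the highest Borda score (6215).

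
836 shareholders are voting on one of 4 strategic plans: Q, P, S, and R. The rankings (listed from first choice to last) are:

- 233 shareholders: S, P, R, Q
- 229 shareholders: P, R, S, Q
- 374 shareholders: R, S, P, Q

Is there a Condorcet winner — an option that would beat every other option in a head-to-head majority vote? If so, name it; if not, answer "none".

none

Checking pairwise contests:
P beats Q 836–0.
S beats P 607–229.
R beats S 603–233.
P beats R 462–374.
Every option loses at least one head-to-head, so there is no Condorcet winner.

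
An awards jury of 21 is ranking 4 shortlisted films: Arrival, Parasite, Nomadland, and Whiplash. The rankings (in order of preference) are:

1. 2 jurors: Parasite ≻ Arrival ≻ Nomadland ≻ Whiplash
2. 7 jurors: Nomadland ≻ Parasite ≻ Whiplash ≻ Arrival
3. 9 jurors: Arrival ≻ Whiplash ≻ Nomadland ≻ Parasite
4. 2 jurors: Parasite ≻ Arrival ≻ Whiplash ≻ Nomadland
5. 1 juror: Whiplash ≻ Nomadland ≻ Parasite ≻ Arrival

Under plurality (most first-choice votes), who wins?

Arrival

First-place votes: Arrival 9, Parasite 4, Nomadland 7, Whiplash 1.
Arrival has the most first-place votes.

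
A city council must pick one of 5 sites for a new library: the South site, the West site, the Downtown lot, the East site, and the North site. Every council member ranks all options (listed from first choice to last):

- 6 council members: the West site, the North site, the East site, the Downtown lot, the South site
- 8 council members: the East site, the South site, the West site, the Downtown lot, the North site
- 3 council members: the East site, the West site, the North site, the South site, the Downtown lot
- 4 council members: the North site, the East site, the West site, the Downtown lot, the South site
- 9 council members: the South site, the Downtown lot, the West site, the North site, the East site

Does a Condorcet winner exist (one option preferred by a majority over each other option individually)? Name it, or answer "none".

Checking pairwise contests:
the East site beats the South site 21–9.
the South site beats the West site 17–13.
the South site beats the Downtown lot 20–10.
the North site beats the East site 19–11.
the South site beats the North site 17–13.
Every option loses at least one head-to-head, so there is no Condorcet winner.

none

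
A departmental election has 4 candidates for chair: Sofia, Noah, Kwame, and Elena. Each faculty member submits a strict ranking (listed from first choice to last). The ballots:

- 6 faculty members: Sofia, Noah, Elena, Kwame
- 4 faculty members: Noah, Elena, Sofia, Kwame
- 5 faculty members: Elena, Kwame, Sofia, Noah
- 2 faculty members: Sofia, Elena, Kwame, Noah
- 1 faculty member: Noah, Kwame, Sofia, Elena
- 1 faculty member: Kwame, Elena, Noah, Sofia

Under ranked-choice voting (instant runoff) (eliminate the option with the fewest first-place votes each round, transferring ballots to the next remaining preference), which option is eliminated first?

Round 1: Sofia 8, Noah 5, Kwame 1, Elena 5. Eliminate Kwame.

Kwame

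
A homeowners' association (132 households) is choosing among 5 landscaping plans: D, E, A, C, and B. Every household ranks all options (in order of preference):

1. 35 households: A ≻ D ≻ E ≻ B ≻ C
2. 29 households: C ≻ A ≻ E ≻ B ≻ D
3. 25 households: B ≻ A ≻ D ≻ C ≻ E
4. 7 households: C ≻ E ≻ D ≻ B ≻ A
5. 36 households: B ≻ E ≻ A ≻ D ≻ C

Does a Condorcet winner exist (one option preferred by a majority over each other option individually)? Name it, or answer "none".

none

Checking pairwise contests:
E beats D 72–60.
A beats E 89–43.
B beats A 68–64.
D beats C 96–36.
E beats B 71–61.
Every option loses at least one head-to-head, so there is no Condorcet winner.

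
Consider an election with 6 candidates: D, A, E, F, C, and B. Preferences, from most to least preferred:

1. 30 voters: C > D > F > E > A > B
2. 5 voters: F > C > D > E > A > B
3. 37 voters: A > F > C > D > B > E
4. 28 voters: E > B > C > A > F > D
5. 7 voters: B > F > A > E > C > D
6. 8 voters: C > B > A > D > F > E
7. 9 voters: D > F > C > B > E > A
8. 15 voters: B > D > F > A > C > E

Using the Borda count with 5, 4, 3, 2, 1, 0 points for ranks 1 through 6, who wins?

C

D: 30·4 + 5·3 + 37·2 + 28·0 + 7·0 + 8·2 + 9·5 + 15·4 = 330
A: 30·1 + 5·1 + 37·5 + 28·2 + 7·3 + 8·3 + 9·0 + 15·2 = 351
E: 30·2 + 5·2 + 37·0 + 28·5 + 7·2 + 8·0 + 9·1 + 15·0 = 233
F: 30·3 + 5·5 + 37·4 + 28·1 + 7·4 + 8·1 + 9·4 + 15·3 = 408
C: 30·5 + 5·4 + 37·3 + 28·3 + 7·1 + 8·5 + 9·3 + 15·1 = 454
B: 30·0 + 5·0 + 37·1 + 28·4 + 7·5 + 8·4 + 9·2 + 15·5 = 309
C has the highest Borda score (454).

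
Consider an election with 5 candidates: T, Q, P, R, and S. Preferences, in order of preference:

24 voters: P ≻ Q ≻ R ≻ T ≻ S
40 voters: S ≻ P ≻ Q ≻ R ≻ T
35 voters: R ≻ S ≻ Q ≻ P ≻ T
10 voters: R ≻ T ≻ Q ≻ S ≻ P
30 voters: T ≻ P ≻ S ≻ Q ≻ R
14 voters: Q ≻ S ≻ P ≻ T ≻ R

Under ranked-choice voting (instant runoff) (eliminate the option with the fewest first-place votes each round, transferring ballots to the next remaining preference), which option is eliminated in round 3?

Round 1: T 30, Q 14, P 24, R 45, S 40. Eliminate Q.
Round 2: T 30, P 24, R 45, S 54. Eliminate P.
Round 3: T 30, R 69, S 54. Eliminate T.

T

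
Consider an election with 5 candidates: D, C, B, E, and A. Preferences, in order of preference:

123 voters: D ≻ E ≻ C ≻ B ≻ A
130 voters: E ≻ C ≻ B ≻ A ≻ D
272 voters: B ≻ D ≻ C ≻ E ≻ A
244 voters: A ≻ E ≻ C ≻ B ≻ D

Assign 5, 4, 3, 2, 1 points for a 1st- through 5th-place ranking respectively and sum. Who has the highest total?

E

D: 123·5 + 130·1 + 272·4 + 244·1 = 2077
C: 123·3 + 130·4 + 272·3 + 244·3 = 2437
B: 123·2 + 130·3 + 272·5 + 244·2 = 2484
E: 123·4 + 130·5 + 272·2 + 244·4 = 2662
A: 123·1 + 130·2 + 272·1 + 244·5 = 1875
E has the highest Borda score (2662).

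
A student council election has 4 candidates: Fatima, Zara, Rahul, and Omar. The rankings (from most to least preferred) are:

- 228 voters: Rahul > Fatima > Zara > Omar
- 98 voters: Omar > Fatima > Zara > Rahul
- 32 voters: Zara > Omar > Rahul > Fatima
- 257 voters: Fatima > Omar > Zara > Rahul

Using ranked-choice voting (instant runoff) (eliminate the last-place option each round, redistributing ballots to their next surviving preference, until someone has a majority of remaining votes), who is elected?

Round 1: Fatima 257, Zara 32, Rahul 228, Omar 98. Eliminate Zara.
Round 2: Fatima 257, Rahul 228, Omar 130. Eliminate Omar.
Round 3: Fatima 355, Rahul 260. Fatima has a majority.

Fatima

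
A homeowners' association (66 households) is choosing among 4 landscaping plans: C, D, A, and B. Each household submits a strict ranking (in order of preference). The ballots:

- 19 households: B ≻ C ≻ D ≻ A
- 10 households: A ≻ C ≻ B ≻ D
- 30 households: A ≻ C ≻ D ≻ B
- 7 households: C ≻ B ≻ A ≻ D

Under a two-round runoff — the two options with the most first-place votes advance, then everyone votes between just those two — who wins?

A

Round 1 first-place votes: C 7, D 0, A 40, B 19.
A and B advance.
Runoff: A is preferred to B by 40 voters; B by 26.
A wins the runoff.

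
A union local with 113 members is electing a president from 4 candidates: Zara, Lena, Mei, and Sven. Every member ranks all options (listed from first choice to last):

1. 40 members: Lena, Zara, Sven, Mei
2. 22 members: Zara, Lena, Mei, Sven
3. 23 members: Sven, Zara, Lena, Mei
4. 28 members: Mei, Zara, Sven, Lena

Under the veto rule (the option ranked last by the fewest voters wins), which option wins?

Last-place votes: Zara 0, Lena 28, Mei 63, Sven 22.
Zara is ranked last by the fewest voters, so Zara wins.

Zara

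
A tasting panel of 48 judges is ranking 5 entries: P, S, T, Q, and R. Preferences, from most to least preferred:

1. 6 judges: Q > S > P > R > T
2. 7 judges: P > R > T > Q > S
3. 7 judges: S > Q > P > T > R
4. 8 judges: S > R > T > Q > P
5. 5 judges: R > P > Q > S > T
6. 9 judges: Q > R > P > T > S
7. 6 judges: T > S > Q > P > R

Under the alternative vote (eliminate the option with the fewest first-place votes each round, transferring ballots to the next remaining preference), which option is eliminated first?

Round 1: P 7, S 15, T 6, Q 15, R 5. Eliminate R.

R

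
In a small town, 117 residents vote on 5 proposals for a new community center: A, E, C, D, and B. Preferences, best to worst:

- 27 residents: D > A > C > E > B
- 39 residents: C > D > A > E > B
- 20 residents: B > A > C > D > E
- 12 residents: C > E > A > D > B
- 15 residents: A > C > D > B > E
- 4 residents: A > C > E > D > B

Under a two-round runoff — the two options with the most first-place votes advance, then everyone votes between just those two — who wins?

C

Round 1 first-place votes: A 19, E 0, C 51, D 27, B 20.
C and D advance.
Runoff: C is preferred to D by 90 voters; D by 27.
C wins the runoff.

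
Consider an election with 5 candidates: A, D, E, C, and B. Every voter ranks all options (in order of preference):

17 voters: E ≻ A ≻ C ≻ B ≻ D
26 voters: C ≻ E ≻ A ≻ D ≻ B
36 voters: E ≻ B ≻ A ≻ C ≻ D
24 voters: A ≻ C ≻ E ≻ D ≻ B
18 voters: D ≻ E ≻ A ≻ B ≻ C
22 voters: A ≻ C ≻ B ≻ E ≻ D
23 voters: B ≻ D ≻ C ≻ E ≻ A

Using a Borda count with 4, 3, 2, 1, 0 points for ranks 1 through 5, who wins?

A: 17·3 + 26·2 + 36·2 + 24·4 + 18·2 + 22·4 + 23·0 = 395
D: 17·0 + 26·1 + 36·0 + 24·1 + 18·4 + 22·0 + 23·3 = 191
E: 17·4 + 26·3 + 36·4 + 24·2 + 18·3 + 22·1 + 23·1 = 437
C: 17·2 + 26·4 + 36·1 + 24·3 + 18·0 + 22·3 + 23·2 = 358
B: 17·1 + 26·0 + 36·3 + 24·0 + 18·1 + 22·2 + 23·4 = 279
E has the highest Borda score (437).

E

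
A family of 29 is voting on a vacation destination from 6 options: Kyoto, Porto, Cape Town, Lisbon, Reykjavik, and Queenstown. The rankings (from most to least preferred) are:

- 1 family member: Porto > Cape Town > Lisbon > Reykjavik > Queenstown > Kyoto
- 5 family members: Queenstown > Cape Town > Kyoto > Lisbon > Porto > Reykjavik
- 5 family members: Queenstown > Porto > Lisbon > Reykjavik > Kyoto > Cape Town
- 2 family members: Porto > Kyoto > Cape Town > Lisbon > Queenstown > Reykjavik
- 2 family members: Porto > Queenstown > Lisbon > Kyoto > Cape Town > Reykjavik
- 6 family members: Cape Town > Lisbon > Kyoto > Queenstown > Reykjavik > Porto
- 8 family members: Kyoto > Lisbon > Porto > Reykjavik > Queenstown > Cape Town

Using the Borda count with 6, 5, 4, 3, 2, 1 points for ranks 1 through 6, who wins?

Lisbon

Kyoto: 1·1 + 5·4 + 5·2 + 2·5 + 2·3 + 6·4 + 8·6 = 119
Porto: 1·6 + 5·2 + 5·5 + 2·6 + 2·6 + 6·1 + 8·4 = 103
Cape Town: 1·5 + 5·5 + 5·1 + 2·4 + 2·2 + 6·6 + 8·1 = 91
Lisbon: 1·4 + 5·3 + 5·4 + 2·3 + 2·4 + 6·5 + 8·5 = 123
Reykjavik: 1·3 + 5·1 + 5·3 + 2·1 + 2·1 + 6·2 + 8·3 = 63
Queenstown: 1·2 + 5·6 + 5·6 + 2·2 + 2·5 + 6·3 + 8·2 = 110
Lisbon has the highest Borda score (123).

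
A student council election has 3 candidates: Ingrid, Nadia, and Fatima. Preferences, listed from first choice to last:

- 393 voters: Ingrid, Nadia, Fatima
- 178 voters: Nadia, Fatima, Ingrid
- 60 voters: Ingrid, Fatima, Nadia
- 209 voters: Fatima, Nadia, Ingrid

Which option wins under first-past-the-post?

Ingrid

First-place votes: Ingrid 453, Nadia 178, Fatima 209.
Ingrid has the most first-place votes.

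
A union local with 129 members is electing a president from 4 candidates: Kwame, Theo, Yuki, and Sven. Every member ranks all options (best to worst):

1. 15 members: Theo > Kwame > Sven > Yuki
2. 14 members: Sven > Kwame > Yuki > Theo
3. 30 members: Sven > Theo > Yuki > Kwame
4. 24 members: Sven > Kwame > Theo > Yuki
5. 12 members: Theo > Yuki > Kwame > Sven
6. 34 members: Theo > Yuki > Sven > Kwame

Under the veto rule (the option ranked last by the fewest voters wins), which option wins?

Sven

Last-place votes: Kwame 64, Theo 14, Yuki 39, Sven 12.
Sven is ranked last by the fewest voters, so Sven wins.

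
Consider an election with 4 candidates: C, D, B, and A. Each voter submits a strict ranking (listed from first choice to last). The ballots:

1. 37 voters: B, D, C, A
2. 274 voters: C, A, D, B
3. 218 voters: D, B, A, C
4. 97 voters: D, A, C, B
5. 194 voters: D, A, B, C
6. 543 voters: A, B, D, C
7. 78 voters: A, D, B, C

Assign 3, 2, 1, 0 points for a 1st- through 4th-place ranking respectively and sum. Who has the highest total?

C: 37·1 + 274·3 + 218·0 + 97·1 + 194·0 + 543·0 + 78·0 = 956
D: 37·2 + 274·1 + 218·3 + 97·3 + 194·3 + 543·1 + 78·2 = 2574
B: 37·3 + 274·0 + 218·2 + 97·0 + 194·1 + 543·2 + 78·1 = 1905
A: 37·0 + 274·2 + 218·1 + 97·2 + 194·2 + 543·3 + 78·3 = 3211
A has the highest Borda score (3211).

A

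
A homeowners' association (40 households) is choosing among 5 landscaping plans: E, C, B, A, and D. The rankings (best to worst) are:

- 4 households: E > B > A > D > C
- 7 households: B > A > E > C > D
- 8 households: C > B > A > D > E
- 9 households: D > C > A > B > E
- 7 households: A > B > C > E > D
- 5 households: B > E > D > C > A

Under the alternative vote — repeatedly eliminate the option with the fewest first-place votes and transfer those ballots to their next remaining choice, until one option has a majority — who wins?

Round 1: E 4, C 8, B 12, A 7, D 9. Eliminate E.
Round 2: C 8, B 16, A 7, D 9. Eliminate A.
Round 3: C 8, B 23, D 9. B has a majority.

B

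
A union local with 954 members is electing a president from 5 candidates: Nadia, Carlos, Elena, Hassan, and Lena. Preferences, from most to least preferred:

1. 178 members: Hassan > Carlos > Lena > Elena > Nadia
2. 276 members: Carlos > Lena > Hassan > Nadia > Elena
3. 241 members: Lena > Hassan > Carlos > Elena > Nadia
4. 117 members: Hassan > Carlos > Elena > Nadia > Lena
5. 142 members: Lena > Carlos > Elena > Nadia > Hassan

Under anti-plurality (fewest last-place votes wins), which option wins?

Last-place votes: Nadia 419, Carlos 0, Elena 276, Hassan 142, Lena 117.
Carlos is ranked last by the fewest voters, so Carlos wins.

Carlos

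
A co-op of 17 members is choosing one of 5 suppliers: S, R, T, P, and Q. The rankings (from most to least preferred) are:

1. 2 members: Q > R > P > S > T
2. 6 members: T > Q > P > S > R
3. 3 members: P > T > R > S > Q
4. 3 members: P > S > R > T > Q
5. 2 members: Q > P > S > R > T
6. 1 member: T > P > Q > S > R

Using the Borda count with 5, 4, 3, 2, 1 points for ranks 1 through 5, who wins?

P

S: 2·2 + 6·2 + 3·2 + 3·4 + 2·3 + 1·2 = 42
R: 2·4 + 6·1 + 3·3 + 3·3 + 2·2 + 1·1 = 37
T: 2·1 + 6·5 + 3·4 + 3·2 + 2·1 + 1·5 = 57
P: 2·3 + 6·3 + 3·5 + 3·5 + 2·4 + 1·4 = 66
Q: 2·5 + 6·4 + 3·1 + 3·1 + 2·5 + 1·3 = 53
P has the highest Borda score (66).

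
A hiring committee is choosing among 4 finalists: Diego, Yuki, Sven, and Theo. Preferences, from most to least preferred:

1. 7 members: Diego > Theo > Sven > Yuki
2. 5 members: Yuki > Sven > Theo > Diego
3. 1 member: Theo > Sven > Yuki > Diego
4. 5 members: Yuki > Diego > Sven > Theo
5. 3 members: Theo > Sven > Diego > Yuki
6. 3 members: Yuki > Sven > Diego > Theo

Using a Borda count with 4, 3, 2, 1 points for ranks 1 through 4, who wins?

Diego: 7·4 + 5·1 + 1·1 + 5·3 + 3·2 + 3·2 = 61
Yuki: 7·1 + 5·4 + 1·2 + 5·4 + 3·1 + 3·4 = 64
Sven: 7·2 + 5·3 + 1·3 + 5·2 + 3·3 + 3·3 = 60
Theo: 7·3 + 5·2 + 1·4 + 5·1 + 3·4 + 3·1 = 55
Yuki has the highest Borda score (64).

Yuki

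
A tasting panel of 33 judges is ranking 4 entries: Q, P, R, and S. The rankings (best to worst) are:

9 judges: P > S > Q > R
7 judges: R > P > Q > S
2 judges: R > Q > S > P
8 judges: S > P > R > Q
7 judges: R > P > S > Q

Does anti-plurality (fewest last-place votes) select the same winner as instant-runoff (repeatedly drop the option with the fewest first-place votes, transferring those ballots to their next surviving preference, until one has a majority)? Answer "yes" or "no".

Anti-plurality — last-place votes: Q 15, P 2, R 9, S 7. Winner: P.
Instant-runoff — R1 Q 0, P 9, R 16, S 8 (Q out); R2 P 9, R 16, S 8 (S out); R3 P 17, R 16 (P winner). Winner: P.
The two methods agree.

yes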